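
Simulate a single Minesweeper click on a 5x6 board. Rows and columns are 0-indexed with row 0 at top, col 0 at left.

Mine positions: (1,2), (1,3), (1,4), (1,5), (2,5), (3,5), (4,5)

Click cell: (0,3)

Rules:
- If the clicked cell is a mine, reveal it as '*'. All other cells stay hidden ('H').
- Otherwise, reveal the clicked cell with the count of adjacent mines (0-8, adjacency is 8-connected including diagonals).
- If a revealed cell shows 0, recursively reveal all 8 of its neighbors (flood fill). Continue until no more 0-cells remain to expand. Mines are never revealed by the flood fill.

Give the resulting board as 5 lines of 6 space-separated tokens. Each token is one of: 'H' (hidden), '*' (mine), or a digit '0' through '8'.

H H H 3 H H
H H H H H H
H H H H H H
H H H H H H
H H H H H H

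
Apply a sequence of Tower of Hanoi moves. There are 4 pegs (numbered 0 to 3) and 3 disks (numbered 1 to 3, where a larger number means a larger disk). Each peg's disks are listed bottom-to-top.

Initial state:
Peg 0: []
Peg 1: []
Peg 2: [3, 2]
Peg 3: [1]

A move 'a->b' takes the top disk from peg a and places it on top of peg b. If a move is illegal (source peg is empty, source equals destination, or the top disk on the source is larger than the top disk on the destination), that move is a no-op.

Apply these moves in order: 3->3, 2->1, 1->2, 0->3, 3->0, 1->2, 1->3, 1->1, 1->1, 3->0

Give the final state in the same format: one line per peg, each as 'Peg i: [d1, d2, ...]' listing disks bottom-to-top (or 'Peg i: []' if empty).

Answer: Peg 0: [1]
Peg 1: []
Peg 2: [3, 2]
Peg 3: []

Derivation:
After move 1 (3->3):
Peg 0: []
Peg 1: []
Peg 2: [3, 2]
Peg 3: [1]

After move 2 (2->1):
Peg 0: []
Peg 1: [2]
Peg 2: [3]
Peg 3: [1]

After move 3 (1->2):
Peg 0: []
Peg 1: []
Peg 2: [3, 2]
Peg 3: [1]

After move 4 (0->3):
Peg 0: []
Peg 1: []
Peg 2: [3, 2]
Peg 3: [1]

After move 5 (3->0):
Peg 0: [1]
Peg 1: []
Peg 2: [3, 2]
Peg 3: []

After move 6 (1->2):
Peg 0: [1]
Peg 1: []
Peg 2: [3, 2]
Peg 3: []

After move 7 (1->3):
Peg 0: [1]
Peg 1: []
Peg 2: [3, 2]
Peg 3: []

After move 8 (1->1):
Peg 0: [1]
Peg 1: []
Peg 2: [3, 2]
Peg 3: []

After move 9 (1->1):
Peg 0: [1]
Peg 1: []
Peg 2: [3, 2]
Peg 3: []

After move 10 (3->0):
Peg 0: [1]
Peg 1: []
Peg 2: [3, 2]
Peg 3: []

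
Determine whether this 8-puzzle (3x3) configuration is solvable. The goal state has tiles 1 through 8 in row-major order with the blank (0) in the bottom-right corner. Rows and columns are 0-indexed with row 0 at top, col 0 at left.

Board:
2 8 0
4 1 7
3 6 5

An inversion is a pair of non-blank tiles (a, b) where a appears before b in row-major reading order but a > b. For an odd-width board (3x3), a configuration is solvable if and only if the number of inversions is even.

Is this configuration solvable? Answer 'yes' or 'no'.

Answer: no

Derivation:
Inversions (pairs i<j in row-major order where tile[i] > tile[j] > 0): 13
13 is odd, so the puzzle is not solvable.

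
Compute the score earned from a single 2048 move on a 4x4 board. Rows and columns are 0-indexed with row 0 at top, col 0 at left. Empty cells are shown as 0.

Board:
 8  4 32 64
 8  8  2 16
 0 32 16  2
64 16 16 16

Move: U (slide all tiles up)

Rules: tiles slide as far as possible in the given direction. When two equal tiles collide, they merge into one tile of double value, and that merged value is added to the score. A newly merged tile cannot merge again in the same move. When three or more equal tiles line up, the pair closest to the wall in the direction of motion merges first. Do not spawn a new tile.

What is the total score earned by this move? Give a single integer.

Answer: 48

Derivation:
Slide up:
col 0: [8, 8, 0, 64] -> [16, 64, 0, 0]  score +16 (running 16)
col 1: [4, 8, 32, 16] -> [4, 8, 32, 16]  score +0 (running 16)
col 2: [32, 2, 16, 16] -> [32, 2, 32, 0]  score +32 (running 48)
col 3: [64, 16, 2, 16] -> [64, 16, 2, 16]  score +0 (running 48)
Board after move:
16  4 32 64
64  8  2 16
 0 32 32  2
 0 16  0 16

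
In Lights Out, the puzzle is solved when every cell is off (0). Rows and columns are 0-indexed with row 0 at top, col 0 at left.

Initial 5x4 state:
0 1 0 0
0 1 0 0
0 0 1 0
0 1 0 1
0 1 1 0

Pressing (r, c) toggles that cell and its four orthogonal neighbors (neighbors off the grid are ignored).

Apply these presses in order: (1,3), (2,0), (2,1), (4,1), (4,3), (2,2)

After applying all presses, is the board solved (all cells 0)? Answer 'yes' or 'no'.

After press 1 at (1,3):
0 1 0 1
0 1 1 1
0 0 1 1
0 1 0 1
0 1 1 0

After press 2 at (2,0):
0 1 0 1
1 1 1 1
1 1 1 1
1 1 0 1
0 1 1 0

After press 3 at (2,1):
0 1 0 1
1 0 1 1
0 0 0 1
1 0 0 1
0 1 1 0

After press 4 at (4,1):
0 1 0 1
1 0 1 1
0 0 0 1
1 1 0 1
1 0 0 0

After press 5 at (4,3):
0 1 0 1
1 0 1 1
0 0 0 1
1 1 0 0
1 0 1 1

After press 6 at (2,2):
0 1 0 1
1 0 0 1
0 1 1 0
1 1 1 0
1 0 1 1

Lights still on: 12

Answer: no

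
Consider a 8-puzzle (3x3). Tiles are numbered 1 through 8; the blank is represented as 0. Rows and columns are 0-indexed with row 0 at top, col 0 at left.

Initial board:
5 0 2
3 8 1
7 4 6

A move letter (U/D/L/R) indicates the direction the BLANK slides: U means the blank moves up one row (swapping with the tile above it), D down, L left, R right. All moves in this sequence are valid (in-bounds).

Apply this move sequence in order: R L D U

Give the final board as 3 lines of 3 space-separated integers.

After move 1 (R):
5 2 0
3 8 1
7 4 6

After move 2 (L):
5 0 2
3 8 1
7 4 6

After move 3 (D):
5 8 2
3 0 1
7 4 6

After move 4 (U):
5 0 2
3 8 1
7 4 6

Answer: 5 0 2
3 8 1
7 4 6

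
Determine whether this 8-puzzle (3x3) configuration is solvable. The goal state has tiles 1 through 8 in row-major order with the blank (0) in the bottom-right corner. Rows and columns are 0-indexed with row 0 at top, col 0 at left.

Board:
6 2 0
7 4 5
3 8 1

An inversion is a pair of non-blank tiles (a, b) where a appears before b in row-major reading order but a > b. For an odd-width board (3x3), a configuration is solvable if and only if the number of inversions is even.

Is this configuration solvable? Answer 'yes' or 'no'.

Answer: yes

Derivation:
Inversions (pairs i<j in row-major order where tile[i] > tile[j] > 0): 16
16 is even, so the puzzle is solvable.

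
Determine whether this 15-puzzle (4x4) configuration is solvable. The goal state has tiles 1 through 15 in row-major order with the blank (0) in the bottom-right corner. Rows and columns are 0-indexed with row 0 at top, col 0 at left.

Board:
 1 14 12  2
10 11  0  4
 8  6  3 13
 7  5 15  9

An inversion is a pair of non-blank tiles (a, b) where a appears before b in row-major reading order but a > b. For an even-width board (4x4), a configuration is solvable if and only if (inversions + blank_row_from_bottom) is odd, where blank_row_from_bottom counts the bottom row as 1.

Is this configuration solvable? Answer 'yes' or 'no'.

Inversions: 48
Blank is in row 1 (0-indexed from top), which is row 3 counting from the bottom (bottom = 1).
48 + 3 = 51, which is odd, so the puzzle is solvable.

Answer: yes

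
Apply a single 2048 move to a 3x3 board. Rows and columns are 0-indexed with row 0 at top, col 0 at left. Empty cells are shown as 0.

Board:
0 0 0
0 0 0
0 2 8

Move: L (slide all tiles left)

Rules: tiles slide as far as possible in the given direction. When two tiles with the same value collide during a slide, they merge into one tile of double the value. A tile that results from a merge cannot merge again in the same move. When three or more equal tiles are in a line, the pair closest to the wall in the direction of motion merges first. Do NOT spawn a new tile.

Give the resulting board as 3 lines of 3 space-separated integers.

Slide left:
row 0: [0, 0, 0] -> [0, 0, 0]
row 1: [0, 0, 0] -> [0, 0, 0]
row 2: [0, 2, 8] -> [2, 8, 0]

Answer: 0 0 0
0 0 0
2 8 0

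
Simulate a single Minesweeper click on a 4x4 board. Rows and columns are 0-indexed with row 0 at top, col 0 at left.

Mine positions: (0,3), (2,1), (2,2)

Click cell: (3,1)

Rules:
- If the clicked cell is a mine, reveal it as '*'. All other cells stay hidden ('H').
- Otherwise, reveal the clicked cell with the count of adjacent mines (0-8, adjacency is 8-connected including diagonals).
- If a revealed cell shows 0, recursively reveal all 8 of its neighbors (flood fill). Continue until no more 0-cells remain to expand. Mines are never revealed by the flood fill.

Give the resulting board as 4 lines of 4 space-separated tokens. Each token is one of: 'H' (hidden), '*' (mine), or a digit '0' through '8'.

H H H H
H H H H
H H H H
H 2 H H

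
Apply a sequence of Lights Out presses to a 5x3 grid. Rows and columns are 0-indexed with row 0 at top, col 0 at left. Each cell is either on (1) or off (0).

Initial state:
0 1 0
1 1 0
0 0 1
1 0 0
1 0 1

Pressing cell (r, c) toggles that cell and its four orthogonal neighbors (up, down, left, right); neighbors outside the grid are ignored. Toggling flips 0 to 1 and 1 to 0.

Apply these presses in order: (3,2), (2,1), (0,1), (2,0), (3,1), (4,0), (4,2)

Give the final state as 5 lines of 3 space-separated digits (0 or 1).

After press 1 at (3,2):
0 1 0
1 1 0
0 0 0
1 1 1
1 0 0

After press 2 at (2,1):
0 1 0
1 0 0
1 1 1
1 0 1
1 0 0

After press 3 at (0,1):
1 0 1
1 1 0
1 1 1
1 0 1
1 0 0

After press 4 at (2,0):
1 0 1
0 1 0
0 0 1
0 0 1
1 0 0

After press 5 at (3,1):
1 0 1
0 1 0
0 1 1
1 1 0
1 1 0

After press 6 at (4,0):
1 0 1
0 1 0
0 1 1
0 1 0
0 0 0

After press 7 at (4,2):
1 0 1
0 1 0
0 1 1
0 1 1
0 1 1

Answer: 1 0 1
0 1 0
0 1 1
0 1 1
0 1 1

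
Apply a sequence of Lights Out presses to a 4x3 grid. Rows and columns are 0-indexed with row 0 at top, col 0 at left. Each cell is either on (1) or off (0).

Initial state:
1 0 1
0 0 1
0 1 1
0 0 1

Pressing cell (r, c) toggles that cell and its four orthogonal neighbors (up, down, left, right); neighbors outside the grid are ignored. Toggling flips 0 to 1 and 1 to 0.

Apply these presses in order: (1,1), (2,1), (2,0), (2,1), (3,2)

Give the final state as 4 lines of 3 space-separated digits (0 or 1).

Answer: 1 1 1
0 1 0
1 1 0
1 1 0

Derivation:
After press 1 at (1,1):
1 1 1
1 1 0
0 0 1
0 0 1

After press 2 at (2,1):
1 1 1
1 0 0
1 1 0
0 1 1

After press 3 at (2,0):
1 1 1
0 0 0
0 0 0
1 1 1

After press 4 at (2,1):
1 1 1
0 1 0
1 1 1
1 0 1

After press 5 at (3,2):
1 1 1
0 1 0
1 1 0
1 1 0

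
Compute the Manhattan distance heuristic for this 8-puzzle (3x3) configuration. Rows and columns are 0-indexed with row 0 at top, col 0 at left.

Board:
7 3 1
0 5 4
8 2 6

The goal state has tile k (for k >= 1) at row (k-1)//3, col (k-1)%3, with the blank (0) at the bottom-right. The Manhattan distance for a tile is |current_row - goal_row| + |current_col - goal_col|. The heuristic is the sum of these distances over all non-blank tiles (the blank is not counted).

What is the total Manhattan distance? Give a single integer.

Tile 7: (0,0)->(2,0) = 2
Tile 3: (0,1)->(0,2) = 1
Tile 1: (0,2)->(0,0) = 2
Tile 5: (1,1)->(1,1) = 0
Tile 4: (1,2)->(1,0) = 2
Tile 8: (2,0)->(2,1) = 1
Tile 2: (2,1)->(0,1) = 2
Tile 6: (2,2)->(1,2) = 1
Sum: 2 + 1 + 2 + 0 + 2 + 1 + 2 + 1 = 11

Answer: 11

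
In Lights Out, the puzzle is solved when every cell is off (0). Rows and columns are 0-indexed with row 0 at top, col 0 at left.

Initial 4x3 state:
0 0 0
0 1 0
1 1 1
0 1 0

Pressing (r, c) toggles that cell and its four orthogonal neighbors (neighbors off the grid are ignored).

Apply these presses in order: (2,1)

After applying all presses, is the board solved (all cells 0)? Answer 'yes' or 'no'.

After press 1 at (2,1):
0 0 0
0 0 0
0 0 0
0 0 0

Lights still on: 0

Answer: yes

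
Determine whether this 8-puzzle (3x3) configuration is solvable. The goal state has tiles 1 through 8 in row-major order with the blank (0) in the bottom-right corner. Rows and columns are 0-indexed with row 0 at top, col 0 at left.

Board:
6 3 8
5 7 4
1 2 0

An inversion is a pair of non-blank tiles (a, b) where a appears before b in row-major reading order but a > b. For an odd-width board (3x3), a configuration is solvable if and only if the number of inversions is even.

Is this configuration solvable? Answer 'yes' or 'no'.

Answer: yes

Derivation:
Inversions (pairs i<j in row-major order where tile[i] > tile[j] > 0): 20
20 is even, so the puzzle is solvable.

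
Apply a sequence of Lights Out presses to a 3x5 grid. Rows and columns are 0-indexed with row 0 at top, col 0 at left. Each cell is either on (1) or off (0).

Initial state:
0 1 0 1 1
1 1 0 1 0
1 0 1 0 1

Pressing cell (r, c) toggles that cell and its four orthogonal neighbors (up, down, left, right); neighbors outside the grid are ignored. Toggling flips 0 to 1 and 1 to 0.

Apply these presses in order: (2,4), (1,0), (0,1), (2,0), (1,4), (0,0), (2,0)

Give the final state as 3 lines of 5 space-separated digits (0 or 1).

After press 1 at (2,4):
0 1 0 1 1
1 1 0 1 1
1 0 1 1 0

After press 2 at (1,0):
1 1 0 1 1
0 0 0 1 1
0 0 1 1 0

After press 3 at (0,1):
0 0 1 1 1
0 1 0 1 1
0 0 1 1 0

After press 4 at (2,0):
0 0 1 1 1
1 1 0 1 1
1 1 1 1 0

After press 5 at (1,4):
0 0 1 1 0
1 1 0 0 0
1 1 1 1 1

After press 6 at (0,0):
1 1 1 1 0
0 1 0 0 0
1 1 1 1 1

After press 7 at (2,0):
1 1 1 1 0
1 1 0 0 0
0 0 1 1 1

Answer: 1 1 1 1 0
1 1 0 0 0
0 0 1 1 1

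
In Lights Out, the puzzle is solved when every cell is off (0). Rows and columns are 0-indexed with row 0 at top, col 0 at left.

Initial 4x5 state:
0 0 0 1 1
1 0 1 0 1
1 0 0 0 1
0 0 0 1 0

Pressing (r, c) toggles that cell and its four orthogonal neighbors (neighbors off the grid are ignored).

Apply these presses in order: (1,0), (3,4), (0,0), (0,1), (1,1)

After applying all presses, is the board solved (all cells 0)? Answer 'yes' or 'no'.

After press 1 at (1,0):
1 0 0 1 1
0 1 1 0 1
0 0 0 0 1
0 0 0 1 0

After press 2 at (3,4):
1 0 0 1 1
0 1 1 0 1
0 0 0 0 0
0 0 0 0 1

After press 3 at (0,0):
0 1 0 1 1
1 1 1 0 1
0 0 0 0 0
0 0 0 0 1

After press 4 at (0,1):
1 0 1 1 1
1 0 1 0 1
0 0 0 0 0
0 0 0 0 1

After press 5 at (1,1):
1 1 1 1 1
0 1 0 0 1
0 1 0 0 0
0 0 0 0 1

Lights still on: 9

Answer: no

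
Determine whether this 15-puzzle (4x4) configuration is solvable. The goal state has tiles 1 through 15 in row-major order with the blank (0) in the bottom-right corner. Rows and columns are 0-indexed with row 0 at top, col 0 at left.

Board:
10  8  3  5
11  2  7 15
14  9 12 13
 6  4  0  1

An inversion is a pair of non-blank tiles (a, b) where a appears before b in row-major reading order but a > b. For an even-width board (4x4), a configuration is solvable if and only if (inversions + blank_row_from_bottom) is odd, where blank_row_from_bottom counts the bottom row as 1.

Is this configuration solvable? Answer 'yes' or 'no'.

Inversions: 56
Blank is in row 3 (0-indexed from top), which is row 1 counting from the bottom (bottom = 1).
56 + 1 = 57, which is odd, so the puzzle is solvable.

Answer: yes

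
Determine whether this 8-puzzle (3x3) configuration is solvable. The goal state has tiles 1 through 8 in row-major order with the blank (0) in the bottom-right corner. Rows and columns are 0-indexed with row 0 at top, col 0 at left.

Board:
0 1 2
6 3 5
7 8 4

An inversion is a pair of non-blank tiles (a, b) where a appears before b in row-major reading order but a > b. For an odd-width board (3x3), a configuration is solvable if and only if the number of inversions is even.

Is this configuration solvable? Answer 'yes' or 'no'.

Inversions (pairs i<j in row-major order where tile[i] > tile[j] > 0): 6
6 is even, so the puzzle is solvable.

Answer: yes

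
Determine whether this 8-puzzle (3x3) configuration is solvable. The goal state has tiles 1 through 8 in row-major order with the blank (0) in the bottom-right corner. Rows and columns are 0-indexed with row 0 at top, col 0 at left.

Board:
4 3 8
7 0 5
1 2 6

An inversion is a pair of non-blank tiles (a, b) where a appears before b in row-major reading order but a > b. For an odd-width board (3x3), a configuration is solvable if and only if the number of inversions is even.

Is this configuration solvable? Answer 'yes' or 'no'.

Inversions (pairs i<j in row-major order where tile[i] > tile[j] > 0): 16
16 is even, so the puzzle is solvable.

Answer: yes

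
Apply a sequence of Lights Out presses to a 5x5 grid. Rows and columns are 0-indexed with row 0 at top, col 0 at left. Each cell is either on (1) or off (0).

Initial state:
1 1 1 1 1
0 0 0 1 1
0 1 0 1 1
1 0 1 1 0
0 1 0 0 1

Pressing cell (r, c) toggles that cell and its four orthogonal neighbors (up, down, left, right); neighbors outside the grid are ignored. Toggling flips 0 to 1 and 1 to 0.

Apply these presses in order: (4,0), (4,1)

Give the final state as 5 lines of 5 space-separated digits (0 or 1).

Answer: 1 1 1 1 1
0 0 0 1 1
0 1 0 1 1
0 1 1 1 0
0 1 1 0 1

Derivation:
After press 1 at (4,0):
1 1 1 1 1
0 0 0 1 1
0 1 0 1 1
0 0 1 1 0
1 0 0 0 1

After press 2 at (4,1):
1 1 1 1 1
0 0 0 1 1
0 1 0 1 1
0 1 1 1 0
0 1 1 0 1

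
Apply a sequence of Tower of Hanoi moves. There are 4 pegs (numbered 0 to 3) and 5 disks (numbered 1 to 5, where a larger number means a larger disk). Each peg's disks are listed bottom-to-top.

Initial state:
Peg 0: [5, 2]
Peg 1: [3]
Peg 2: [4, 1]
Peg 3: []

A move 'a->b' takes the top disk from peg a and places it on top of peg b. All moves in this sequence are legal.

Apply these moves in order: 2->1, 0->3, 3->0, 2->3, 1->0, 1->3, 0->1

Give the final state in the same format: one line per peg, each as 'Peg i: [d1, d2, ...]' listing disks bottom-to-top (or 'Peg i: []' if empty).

After move 1 (2->1):
Peg 0: [5, 2]
Peg 1: [3, 1]
Peg 2: [4]
Peg 3: []

After move 2 (0->3):
Peg 0: [5]
Peg 1: [3, 1]
Peg 2: [4]
Peg 3: [2]

After move 3 (3->0):
Peg 0: [5, 2]
Peg 1: [3, 1]
Peg 2: [4]
Peg 3: []

After move 4 (2->3):
Peg 0: [5, 2]
Peg 1: [3, 1]
Peg 2: []
Peg 3: [4]

After move 5 (1->0):
Peg 0: [5, 2, 1]
Peg 1: [3]
Peg 2: []
Peg 3: [4]

After move 6 (1->3):
Peg 0: [5, 2, 1]
Peg 1: []
Peg 2: []
Peg 3: [4, 3]

After move 7 (0->1):
Peg 0: [5, 2]
Peg 1: [1]
Peg 2: []
Peg 3: [4, 3]

Answer: Peg 0: [5, 2]
Peg 1: [1]
Peg 2: []
Peg 3: [4, 3]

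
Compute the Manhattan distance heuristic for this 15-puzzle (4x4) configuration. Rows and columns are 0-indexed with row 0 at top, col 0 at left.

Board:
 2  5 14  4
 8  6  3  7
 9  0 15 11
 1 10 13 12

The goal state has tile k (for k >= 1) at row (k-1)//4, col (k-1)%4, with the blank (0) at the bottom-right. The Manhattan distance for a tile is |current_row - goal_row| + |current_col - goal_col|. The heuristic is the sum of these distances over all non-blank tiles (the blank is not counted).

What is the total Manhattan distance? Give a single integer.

Answer: 21

Derivation:
Tile 2: (0,0)->(0,1) = 1
Tile 5: (0,1)->(1,0) = 2
Tile 14: (0,2)->(3,1) = 4
Tile 4: (0,3)->(0,3) = 0
Tile 8: (1,0)->(1,3) = 3
Tile 6: (1,1)->(1,1) = 0
Tile 3: (1,2)->(0,2) = 1
Tile 7: (1,3)->(1,2) = 1
Tile 9: (2,0)->(2,0) = 0
Tile 15: (2,2)->(3,2) = 1
Tile 11: (2,3)->(2,2) = 1
Tile 1: (3,0)->(0,0) = 3
Tile 10: (3,1)->(2,1) = 1
Tile 13: (3,2)->(3,0) = 2
Tile 12: (3,3)->(2,3) = 1
Sum: 1 + 2 + 4 + 0 + 3 + 0 + 1 + 1 + 0 + 1 + 1 + 3 + 1 + 2 + 1 = 21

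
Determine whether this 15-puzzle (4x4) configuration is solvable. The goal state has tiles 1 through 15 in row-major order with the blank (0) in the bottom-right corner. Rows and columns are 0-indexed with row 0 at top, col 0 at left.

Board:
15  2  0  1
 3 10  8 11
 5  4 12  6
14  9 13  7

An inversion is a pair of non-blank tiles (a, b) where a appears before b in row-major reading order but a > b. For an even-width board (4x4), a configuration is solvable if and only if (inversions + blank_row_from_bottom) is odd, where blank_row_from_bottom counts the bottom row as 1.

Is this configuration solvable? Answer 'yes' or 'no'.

Answer: yes

Derivation:
Inversions: 39
Blank is in row 0 (0-indexed from top), which is row 4 counting from the bottom (bottom = 1).
39 + 4 = 43, which is odd, so the puzzle is solvable.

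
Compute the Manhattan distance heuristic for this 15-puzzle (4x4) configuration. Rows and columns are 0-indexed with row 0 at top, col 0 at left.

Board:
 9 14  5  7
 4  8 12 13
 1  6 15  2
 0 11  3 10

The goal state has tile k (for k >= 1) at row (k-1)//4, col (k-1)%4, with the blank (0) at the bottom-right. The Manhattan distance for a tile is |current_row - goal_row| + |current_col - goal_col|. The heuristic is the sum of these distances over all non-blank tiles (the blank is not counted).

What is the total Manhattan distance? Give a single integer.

Tile 9: (0,0)->(2,0) = 2
Tile 14: (0,1)->(3,1) = 3
Tile 5: (0,2)->(1,0) = 3
Tile 7: (0,3)->(1,2) = 2
Tile 4: (1,0)->(0,3) = 4
Tile 8: (1,1)->(1,3) = 2
Tile 12: (1,2)->(2,3) = 2
Tile 13: (1,3)->(3,0) = 5
Tile 1: (2,0)->(0,0) = 2
Tile 6: (2,1)->(1,1) = 1
Tile 15: (2,2)->(3,2) = 1
Tile 2: (2,3)->(0,1) = 4
Tile 11: (3,1)->(2,2) = 2
Tile 3: (3,2)->(0,2) = 3
Tile 10: (3,3)->(2,1) = 3
Sum: 2 + 3 + 3 + 2 + 4 + 2 + 2 + 5 + 2 + 1 + 1 + 4 + 2 + 3 + 3 = 39

Answer: 39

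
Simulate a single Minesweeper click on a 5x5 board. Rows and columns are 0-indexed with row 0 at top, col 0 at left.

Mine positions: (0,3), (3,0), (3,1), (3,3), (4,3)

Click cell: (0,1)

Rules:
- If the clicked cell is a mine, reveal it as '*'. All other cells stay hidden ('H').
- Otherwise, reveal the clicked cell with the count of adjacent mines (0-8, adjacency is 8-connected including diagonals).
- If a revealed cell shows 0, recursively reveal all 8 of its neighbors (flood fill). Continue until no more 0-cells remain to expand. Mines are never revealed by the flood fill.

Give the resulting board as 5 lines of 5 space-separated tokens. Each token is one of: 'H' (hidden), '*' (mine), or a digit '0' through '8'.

0 0 1 H H
0 0 1 H H
2 2 2 H H
H H H H H
H H H H H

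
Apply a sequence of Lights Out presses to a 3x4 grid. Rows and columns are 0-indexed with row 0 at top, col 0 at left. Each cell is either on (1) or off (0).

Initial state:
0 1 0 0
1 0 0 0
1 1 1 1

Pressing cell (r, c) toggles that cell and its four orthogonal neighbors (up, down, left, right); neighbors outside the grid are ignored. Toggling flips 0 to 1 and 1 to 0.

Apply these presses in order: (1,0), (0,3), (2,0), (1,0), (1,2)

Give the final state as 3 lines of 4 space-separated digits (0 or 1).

Answer: 0 1 0 1
0 1 1 0
0 0 0 1

Derivation:
After press 1 at (1,0):
1 1 0 0
0 1 0 0
0 1 1 1

After press 2 at (0,3):
1 1 1 1
0 1 0 1
0 1 1 1

After press 3 at (2,0):
1 1 1 1
1 1 0 1
1 0 1 1

After press 4 at (1,0):
0 1 1 1
0 0 0 1
0 0 1 1

After press 5 at (1,2):
0 1 0 1
0 1 1 0
0 0 0 1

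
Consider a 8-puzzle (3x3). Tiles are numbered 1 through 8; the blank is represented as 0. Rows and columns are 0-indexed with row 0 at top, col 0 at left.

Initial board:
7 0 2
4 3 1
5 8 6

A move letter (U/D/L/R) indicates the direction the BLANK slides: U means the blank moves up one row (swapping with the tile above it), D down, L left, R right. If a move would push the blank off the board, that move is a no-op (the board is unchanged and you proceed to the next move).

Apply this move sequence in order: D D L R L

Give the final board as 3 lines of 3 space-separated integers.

After move 1 (D):
7 3 2
4 0 1
5 8 6

After move 2 (D):
7 3 2
4 8 1
5 0 6

After move 3 (L):
7 3 2
4 8 1
0 5 6

After move 4 (R):
7 3 2
4 8 1
5 0 6

After move 5 (L):
7 3 2
4 8 1
0 5 6

Answer: 7 3 2
4 8 1
0 5 6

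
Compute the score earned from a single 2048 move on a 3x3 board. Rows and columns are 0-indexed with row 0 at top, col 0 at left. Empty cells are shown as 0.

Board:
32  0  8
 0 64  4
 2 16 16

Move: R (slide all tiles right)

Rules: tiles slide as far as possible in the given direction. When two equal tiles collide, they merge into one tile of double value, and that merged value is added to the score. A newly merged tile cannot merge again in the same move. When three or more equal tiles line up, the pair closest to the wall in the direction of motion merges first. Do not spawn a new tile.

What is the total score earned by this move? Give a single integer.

Slide right:
row 0: [32, 0, 8] -> [0, 32, 8]  score +0 (running 0)
row 1: [0, 64, 4] -> [0, 64, 4]  score +0 (running 0)
row 2: [2, 16, 16] -> [0, 2, 32]  score +32 (running 32)
Board after move:
 0 32  8
 0 64  4
 0  2 32

Answer: 32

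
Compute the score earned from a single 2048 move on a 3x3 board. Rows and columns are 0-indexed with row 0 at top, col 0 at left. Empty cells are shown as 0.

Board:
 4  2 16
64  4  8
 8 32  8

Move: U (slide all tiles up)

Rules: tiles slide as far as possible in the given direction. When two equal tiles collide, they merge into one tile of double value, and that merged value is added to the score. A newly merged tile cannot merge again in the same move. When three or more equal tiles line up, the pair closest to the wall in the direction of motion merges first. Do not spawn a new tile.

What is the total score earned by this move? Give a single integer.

Answer: 16

Derivation:
Slide up:
col 0: [4, 64, 8] -> [4, 64, 8]  score +0 (running 0)
col 1: [2, 4, 32] -> [2, 4, 32]  score +0 (running 0)
col 2: [16, 8, 8] -> [16, 16, 0]  score +16 (running 16)
Board after move:
 4  2 16
64  4 16
 8 32  0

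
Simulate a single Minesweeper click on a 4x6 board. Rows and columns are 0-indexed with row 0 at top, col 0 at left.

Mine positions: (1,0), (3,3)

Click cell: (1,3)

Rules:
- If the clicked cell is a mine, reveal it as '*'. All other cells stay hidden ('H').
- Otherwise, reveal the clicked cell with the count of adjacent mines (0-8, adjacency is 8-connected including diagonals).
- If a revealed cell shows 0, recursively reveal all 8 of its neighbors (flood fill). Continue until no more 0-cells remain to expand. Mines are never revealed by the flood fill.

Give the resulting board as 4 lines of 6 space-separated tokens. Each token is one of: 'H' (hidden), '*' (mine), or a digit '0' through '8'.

H 1 0 0 0 0
H 1 0 0 0 0
H 1 1 1 1 0
H H H H 1 0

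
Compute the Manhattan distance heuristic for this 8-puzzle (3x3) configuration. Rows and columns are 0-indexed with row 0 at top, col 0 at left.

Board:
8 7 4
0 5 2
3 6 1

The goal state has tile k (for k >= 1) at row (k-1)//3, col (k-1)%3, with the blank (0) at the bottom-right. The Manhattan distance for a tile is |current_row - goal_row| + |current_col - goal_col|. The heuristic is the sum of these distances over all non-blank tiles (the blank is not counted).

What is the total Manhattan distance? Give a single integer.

Answer: 21

Derivation:
Tile 8: at (0,0), goal (2,1), distance |0-2|+|0-1| = 3
Tile 7: at (0,1), goal (2,0), distance |0-2|+|1-0| = 3
Tile 4: at (0,2), goal (1,0), distance |0-1|+|2-0| = 3
Tile 5: at (1,1), goal (1,1), distance |1-1|+|1-1| = 0
Tile 2: at (1,2), goal (0,1), distance |1-0|+|2-1| = 2
Tile 3: at (2,0), goal (0,2), distance |2-0|+|0-2| = 4
Tile 6: at (2,1), goal (1,2), distance |2-1|+|1-2| = 2
Tile 1: at (2,2), goal (0,0), distance |2-0|+|2-0| = 4
Sum: 3 + 3 + 3 + 0 + 2 + 4 + 2 + 4 = 21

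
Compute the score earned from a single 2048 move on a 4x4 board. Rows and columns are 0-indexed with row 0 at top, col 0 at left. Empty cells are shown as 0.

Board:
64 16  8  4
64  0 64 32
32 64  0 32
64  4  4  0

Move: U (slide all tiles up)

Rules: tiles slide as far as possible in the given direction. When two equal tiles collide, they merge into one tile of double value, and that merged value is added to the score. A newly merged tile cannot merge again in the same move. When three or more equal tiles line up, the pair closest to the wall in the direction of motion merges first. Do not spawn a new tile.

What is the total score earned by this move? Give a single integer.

Answer: 192

Derivation:
Slide up:
col 0: [64, 64, 32, 64] -> [128, 32, 64, 0]  score +128 (running 128)
col 1: [16, 0, 64, 4] -> [16, 64, 4, 0]  score +0 (running 128)
col 2: [8, 64, 0, 4] -> [8, 64, 4, 0]  score +0 (running 128)
col 3: [4, 32, 32, 0] -> [4, 64, 0, 0]  score +64 (running 192)
Board after move:
128  16   8   4
 32  64  64  64
 64   4   4   0
  0   0   0   0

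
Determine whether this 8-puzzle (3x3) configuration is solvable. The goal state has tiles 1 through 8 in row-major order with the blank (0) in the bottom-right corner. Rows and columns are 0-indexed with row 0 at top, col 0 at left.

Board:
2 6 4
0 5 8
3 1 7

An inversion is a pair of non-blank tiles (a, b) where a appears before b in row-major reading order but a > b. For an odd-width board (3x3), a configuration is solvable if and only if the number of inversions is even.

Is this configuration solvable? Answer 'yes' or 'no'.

Inversions (pairs i<j in row-major order where tile[i] > tile[j] > 0): 13
13 is odd, so the puzzle is not solvable.

Answer: no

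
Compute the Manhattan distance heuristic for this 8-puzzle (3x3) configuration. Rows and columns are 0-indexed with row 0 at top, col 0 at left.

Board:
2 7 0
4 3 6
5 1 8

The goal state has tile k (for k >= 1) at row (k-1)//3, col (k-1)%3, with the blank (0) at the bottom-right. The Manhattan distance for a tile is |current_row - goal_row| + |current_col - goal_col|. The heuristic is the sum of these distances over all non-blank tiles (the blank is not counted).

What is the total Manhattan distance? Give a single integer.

Answer: 12

Derivation:
Tile 2: at (0,0), goal (0,1), distance |0-0|+|0-1| = 1
Tile 7: at (0,1), goal (2,0), distance |0-2|+|1-0| = 3
Tile 4: at (1,0), goal (1,0), distance |1-1|+|0-0| = 0
Tile 3: at (1,1), goal (0,2), distance |1-0|+|1-2| = 2
Tile 6: at (1,2), goal (1,2), distance |1-1|+|2-2| = 0
Tile 5: at (2,0), goal (1,1), distance |2-1|+|0-1| = 2
Tile 1: at (2,1), goal (0,0), distance |2-0|+|1-0| = 3
Tile 8: at (2,2), goal (2,1), distance |2-2|+|2-1| = 1
Sum: 1 + 3 + 0 + 2 + 0 + 2 + 3 + 1 = 12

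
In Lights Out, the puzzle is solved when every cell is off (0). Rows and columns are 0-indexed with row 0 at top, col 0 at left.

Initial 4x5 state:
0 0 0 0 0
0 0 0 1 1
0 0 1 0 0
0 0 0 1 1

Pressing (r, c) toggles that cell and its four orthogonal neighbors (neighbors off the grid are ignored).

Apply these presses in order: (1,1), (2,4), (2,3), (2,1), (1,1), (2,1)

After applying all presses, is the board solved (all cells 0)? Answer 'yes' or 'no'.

Answer: yes

Derivation:
After press 1 at (1,1):
0 1 0 0 0
1 1 1 1 1
0 1 1 0 0
0 0 0 1 1

After press 2 at (2,4):
0 1 0 0 0
1 1 1 1 0
0 1 1 1 1
0 0 0 1 0

After press 3 at (2,3):
0 1 0 0 0
1 1 1 0 0
0 1 0 0 0
0 0 0 0 0

After press 4 at (2,1):
0 1 0 0 0
1 0 1 0 0
1 0 1 0 0
0 1 0 0 0

After press 5 at (1,1):
0 0 0 0 0
0 1 0 0 0
1 1 1 0 0
0 1 0 0 0

After press 6 at (2,1):
0 0 0 0 0
0 0 0 0 0
0 0 0 0 0
0 0 0 0 0

Lights still on: 0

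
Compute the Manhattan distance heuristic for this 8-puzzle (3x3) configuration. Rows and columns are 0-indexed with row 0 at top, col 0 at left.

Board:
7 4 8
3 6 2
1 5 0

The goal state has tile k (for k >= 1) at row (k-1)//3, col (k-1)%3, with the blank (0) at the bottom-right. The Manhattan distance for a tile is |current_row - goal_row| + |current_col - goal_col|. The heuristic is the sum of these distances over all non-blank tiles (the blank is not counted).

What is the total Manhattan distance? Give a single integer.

Tile 7: at (0,0), goal (2,0), distance |0-2|+|0-0| = 2
Tile 4: at (0,1), goal (1,0), distance |0-1|+|1-0| = 2
Tile 8: at (0,2), goal (2,1), distance |0-2|+|2-1| = 3
Tile 3: at (1,0), goal (0,2), distance |1-0|+|0-2| = 3
Tile 6: at (1,1), goal (1,2), distance |1-1|+|1-2| = 1
Tile 2: at (1,2), goal (0,1), distance |1-0|+|2-1| = 2
Tile 1: at (2,0), goal (0,0), distance |2-0|+|0-0| = 2
Tile 5: at (2,1), goal (1,1), distance |2-1|+|1-1| = 1
Sum: 2 + 2 + 3 + 3 + 1 + 2 + 2 + 1 = 16

Answer: 16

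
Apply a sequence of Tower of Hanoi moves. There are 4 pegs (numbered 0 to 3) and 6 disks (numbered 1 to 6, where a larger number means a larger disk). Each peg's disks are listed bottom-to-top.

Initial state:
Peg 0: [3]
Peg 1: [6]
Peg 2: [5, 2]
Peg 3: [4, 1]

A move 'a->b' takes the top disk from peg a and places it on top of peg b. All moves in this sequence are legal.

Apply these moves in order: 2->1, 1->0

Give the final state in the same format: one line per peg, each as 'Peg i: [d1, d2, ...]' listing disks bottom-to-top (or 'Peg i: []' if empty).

After move 1 (2->1):
Peg 0: [3]
Peg 1: [6, 2]
Peg 2: [5]
Peg 3: [4, 1]

After move 2 (1->0):
Peg 0: [3, 2]
Peg 1: [6]
Peg 2: [5]
Peg 3: [4, 1]

Answer: Peg 0: [3, 2]
Peg 1: [6]
Peg 2: [5]
Peg 3: [4, 1]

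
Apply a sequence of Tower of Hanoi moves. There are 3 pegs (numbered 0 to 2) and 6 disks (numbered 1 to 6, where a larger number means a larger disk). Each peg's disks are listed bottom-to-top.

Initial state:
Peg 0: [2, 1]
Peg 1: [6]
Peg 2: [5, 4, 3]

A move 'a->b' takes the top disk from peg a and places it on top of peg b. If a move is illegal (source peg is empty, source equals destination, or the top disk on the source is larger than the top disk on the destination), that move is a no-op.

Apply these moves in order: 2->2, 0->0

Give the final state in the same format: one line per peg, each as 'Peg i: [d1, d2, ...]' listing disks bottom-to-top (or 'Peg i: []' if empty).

After move 1 (2->2):
Peg 0: [2, 1]
Peg 1: [6]
Peg 2: [5, 4, 3]

After move 2 (0->0):
Peg 0: [2, 1]
Peg 1: [6]
Peg 2: [5, 4, 3]

Answer: Peg 0: [2, 1]
Peg 1: [6]
Peg 2: [5, 4, 3]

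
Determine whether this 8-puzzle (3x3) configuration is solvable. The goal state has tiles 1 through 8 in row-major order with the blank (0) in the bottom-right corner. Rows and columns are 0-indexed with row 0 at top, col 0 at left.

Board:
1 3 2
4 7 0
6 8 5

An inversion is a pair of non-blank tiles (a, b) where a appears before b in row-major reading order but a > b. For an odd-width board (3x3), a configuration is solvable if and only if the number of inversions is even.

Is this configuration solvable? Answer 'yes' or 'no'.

Answer: no

Derivation:
Inversions (pairs i<j in row-major order where tile[i] > tile[j] > 0): 5
5 is odd, so the puzzle is not solvable.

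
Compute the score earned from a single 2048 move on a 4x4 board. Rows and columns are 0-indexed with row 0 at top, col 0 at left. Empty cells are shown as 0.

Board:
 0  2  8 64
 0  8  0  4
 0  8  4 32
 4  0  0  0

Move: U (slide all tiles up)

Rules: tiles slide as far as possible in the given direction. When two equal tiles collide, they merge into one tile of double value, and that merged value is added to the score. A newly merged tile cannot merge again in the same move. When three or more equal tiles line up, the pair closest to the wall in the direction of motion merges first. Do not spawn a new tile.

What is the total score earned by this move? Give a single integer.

Slide up:
col 0: [0, 0, 0, 4] -> [4, 0, 0, 0]  score +0 (running 0)
col 1: [2, 8, 8, 0] -> [2, 16, 0, 0]  score +16 (running 16)
col 2: [8, 0, 4, 0] -> [8, 4, 0, 0]  score +0 (running 16)
col 3: [64, 4, 32, 0] -> [64, 4, 32, 0]  score +0 (running 16)
Board after move:
 4  2  8 64
 0 16  4  4
 0  0  0 32
 0  0  0  0

Answer: 16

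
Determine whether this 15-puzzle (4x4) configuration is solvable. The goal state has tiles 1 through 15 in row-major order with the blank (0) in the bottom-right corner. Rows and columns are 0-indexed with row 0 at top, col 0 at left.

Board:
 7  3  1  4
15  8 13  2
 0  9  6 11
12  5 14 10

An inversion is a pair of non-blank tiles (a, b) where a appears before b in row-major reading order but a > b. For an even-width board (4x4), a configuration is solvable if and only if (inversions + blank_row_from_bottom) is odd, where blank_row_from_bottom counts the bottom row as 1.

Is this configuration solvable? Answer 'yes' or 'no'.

Inversions: 37
Blank is in row 2 (0-indexed from top), which is row 2 counting from the bottom (bottom = 1).
37 + 2 = 39, which is odd, so the puzzle is solvable.

Answer: yes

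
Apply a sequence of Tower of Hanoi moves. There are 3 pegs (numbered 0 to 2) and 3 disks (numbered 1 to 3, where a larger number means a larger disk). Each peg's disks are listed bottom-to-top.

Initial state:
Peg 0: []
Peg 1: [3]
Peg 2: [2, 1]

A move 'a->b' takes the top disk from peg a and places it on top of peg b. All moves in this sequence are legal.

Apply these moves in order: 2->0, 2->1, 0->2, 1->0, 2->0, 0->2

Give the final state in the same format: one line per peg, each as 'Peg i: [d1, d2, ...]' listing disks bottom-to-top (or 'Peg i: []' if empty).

Answer: Peg 0: [2]
Peg 1: [3]
Peg 2: [1]

Derivation:
After move 1 (2->0):
Peg 0: [1]
Peg 1: [3]
Peg 2: [2]

After move 2 (2->1):
Peg 0: [1]
Peg 1: [3, 2]
Peg 2: []

After move 3 (0->2):
Peg 0: []
Peg 1: [3, 2]
Peg 2: [1]

After move 4 (1->0):
Peg 0: [2]
Peg 1: [3]
Peg 2: [1]

After move 5 (2->0):
Peg 0: [2, 1]
Peg 1: [3]
Peg 2: []

After move 6 (0->2):
Peg 0: [2]
Peg 1: [3]
Peg 2: [1]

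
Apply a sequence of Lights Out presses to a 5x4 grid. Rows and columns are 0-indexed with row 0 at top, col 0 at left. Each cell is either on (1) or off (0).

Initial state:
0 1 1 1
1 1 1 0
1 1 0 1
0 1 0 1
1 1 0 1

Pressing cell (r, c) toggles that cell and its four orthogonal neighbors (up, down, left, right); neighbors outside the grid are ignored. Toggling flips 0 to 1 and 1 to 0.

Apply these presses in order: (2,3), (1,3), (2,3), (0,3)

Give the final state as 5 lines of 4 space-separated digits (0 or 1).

After press 1 at (2,3):
0 1 1 1
1 1 1 1
1 1 1 0
0 1 0 0
1 1 0 1

After press 2 at (1,3):
0 1 1 0
1 1 0 0
1 1 1 1
0 1 0 0
1 1 0 1

After press 3 at (2,3):
0 1 1 0
1 1 0 1
1 1 0 0
0 1 0 1
1 1 0 1

After press 4 at (0,3):
0 1 0 1
1 1 0 0
1 1 0 0
0 1 0 1
1 1 0 1

Answer: 0 1 0 1
1 1 0 0
1 1 0 0
0 1 0 1
1 1 0 1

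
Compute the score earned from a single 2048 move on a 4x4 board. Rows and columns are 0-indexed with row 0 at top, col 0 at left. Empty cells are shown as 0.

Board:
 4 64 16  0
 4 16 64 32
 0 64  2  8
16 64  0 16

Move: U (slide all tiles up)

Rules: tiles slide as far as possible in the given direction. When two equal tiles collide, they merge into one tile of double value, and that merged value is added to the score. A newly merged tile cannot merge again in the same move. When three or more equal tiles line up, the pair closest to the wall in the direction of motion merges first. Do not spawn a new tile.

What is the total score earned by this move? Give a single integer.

Answer: 136

Derivation:
Slide up:
col 0: [4, 4, 0, 16] -> [8, 16, 0, 0]  score +8 (running 8)
col 1: [64, 16, 64, 64] -> [64, 16, 128, 0]  score +128 (running 136)
col 2: [16, 64, 2, 0] -> [16, 64, 2, 0]  score +0 (running 136)
col 3: [0, 32, 8, 16] -> [32, 8, 16, 0]  score +0 (running 136)
Board after move:
  8  64  16  32
 16  16  64   8
  0 128   2  16
  0   0   0   0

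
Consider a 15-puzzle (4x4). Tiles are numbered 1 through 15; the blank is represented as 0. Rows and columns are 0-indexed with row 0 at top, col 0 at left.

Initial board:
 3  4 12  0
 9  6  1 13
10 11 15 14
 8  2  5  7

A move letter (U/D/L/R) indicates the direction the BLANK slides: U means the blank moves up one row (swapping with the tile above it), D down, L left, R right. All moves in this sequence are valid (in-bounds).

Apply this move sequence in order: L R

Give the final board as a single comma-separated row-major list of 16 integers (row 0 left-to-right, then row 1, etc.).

After move 1 (L):
 3  4  0 12
 9  6  1 13
10 11 15 14
 8  2  5  7

After move 2 (R):
 3  4 12  0
 9  6  1 13
10 11 15 14
 8  2  5  7

Answer: 3, 4, 12, 0, 9, 6, 1, 13, 10, 11, 15, 14, 8, 2, 5, 7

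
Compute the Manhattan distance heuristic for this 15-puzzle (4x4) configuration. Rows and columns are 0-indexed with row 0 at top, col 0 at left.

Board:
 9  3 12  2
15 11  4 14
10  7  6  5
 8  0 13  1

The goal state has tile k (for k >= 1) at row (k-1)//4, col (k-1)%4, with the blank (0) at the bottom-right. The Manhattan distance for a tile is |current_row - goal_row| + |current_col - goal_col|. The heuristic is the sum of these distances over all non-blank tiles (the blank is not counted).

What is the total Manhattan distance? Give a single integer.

Tile 9: at (0,0), goal (2,0), distance |0-2|+|0-0| = 2
Tile 3: at (0,1), goal (0,2), distance |0-0|+|1-2| = 1
Tile 12: at (0,2), goal (2,3), distance |0-2|+|2-3| = 3
Tile 2: at (0,3), goal (0,1), distance |0-0|+|3-1| = 2
Tile 15: at (1,0), goal (3,2), distance |1-3|+|0-2| = 4
Tile 11: at (1,1), goal (2,2), distance |1-2|+|1-2| = 2
Tile 4: at (1,2), goal (0,3), distance |1-0|+|2-3| = 2
Tile 14: at (1,3), goal (3,1), distance |1-3|+|3-1| = 4
Tile 10: at (2,0), goal (2,1), distance |2-2|+|0-1| = 1
Tile 7: at (2,1), goal (1,2), distance |2-1|+|1-2| = 2
Tile 6: at (2,2), goal (1,1), distance |2-1|+|2-1| = 2
Tile 5: at (2,3), goal (1,0), distance |2-1|+|3-0| = 4
Tile 8: at (3,0), goal (1,3), distance |3-1|+|0-3| = 5
Tile 13: at (3,2), goal (3,0), distance |3-3|+|2-0| = 2
Tile 1: at (3,3), goal (0,0), distance |3-0|+|3-0| = 6
Sum: 2 + 1 + 3 + 2 + 4 + 2 + 2 + 4 + 1 + 2 + 2 + 4 + 5 + 2 + 6 = 42

Answer: 42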